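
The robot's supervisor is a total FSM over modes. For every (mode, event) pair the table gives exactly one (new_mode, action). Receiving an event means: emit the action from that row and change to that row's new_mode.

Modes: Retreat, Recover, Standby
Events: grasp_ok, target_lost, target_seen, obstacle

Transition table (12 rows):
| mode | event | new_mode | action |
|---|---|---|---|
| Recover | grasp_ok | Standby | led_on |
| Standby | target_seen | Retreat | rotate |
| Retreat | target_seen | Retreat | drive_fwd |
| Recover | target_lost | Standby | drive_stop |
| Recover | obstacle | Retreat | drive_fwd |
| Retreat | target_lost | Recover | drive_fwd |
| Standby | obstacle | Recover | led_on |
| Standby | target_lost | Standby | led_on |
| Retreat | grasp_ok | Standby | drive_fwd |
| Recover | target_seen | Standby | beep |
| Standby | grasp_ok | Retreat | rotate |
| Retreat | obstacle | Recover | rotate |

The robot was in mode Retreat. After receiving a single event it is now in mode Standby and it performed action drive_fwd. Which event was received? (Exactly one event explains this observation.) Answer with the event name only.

grasp_ok

try grasp_ok: (Retreat, grasp_ok) → (Standby, drive_fwd)  ← matches
try target_lost: (Retreat, target_lost) → (Recover, drive_fwd)
try target_seen: (Retreat, target_seen) → (Retreat, drive_fwd)
try obstacle: (Retreat, obstacle) → (Recover, rotate)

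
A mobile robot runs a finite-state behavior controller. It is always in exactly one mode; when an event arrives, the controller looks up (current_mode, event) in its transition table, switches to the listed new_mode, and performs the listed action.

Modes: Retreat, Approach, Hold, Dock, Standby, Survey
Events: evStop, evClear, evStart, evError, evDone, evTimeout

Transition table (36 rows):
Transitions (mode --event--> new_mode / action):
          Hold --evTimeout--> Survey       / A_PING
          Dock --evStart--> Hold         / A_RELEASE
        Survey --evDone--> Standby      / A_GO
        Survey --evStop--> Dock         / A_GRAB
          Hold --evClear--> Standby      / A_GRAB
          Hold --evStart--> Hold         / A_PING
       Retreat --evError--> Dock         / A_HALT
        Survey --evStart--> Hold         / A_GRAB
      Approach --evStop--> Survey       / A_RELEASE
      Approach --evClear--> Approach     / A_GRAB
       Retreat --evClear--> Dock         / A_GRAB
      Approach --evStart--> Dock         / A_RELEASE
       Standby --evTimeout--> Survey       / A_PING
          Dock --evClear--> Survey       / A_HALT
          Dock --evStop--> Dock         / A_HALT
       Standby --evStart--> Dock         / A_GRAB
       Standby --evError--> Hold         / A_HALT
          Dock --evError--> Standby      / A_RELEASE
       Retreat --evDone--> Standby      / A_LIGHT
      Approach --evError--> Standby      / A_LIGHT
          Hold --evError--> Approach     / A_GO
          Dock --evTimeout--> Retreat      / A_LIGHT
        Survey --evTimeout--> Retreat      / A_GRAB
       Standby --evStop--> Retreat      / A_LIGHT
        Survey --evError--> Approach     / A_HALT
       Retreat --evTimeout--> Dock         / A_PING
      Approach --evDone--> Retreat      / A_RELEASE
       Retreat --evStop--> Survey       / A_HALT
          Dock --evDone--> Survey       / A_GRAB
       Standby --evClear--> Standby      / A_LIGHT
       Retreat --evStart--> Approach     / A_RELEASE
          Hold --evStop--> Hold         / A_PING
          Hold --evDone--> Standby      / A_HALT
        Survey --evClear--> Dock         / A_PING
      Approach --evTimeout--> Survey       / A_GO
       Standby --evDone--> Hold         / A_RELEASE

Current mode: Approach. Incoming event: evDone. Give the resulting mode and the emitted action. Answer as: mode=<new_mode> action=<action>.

current mode = Approach; filter table to that mode:
  (Approach, evStop) → (Survey, A_RELEASE)
  (Approach, evClear) → (Approach, A_GRAB)
  (Approach, evStart) → (Dock, A_RELEASE)
  (Approach, evError) → (Standby, A_LIGHT)
  (Approach, evDone) → (Retreat, A_RELEASE)  ← event matches
  (Approach, evTimeout) → (Survey, A_GO)
event = evDone selects (Retreat, A_RELEASE)

mode=Retreat action=A_RELEASE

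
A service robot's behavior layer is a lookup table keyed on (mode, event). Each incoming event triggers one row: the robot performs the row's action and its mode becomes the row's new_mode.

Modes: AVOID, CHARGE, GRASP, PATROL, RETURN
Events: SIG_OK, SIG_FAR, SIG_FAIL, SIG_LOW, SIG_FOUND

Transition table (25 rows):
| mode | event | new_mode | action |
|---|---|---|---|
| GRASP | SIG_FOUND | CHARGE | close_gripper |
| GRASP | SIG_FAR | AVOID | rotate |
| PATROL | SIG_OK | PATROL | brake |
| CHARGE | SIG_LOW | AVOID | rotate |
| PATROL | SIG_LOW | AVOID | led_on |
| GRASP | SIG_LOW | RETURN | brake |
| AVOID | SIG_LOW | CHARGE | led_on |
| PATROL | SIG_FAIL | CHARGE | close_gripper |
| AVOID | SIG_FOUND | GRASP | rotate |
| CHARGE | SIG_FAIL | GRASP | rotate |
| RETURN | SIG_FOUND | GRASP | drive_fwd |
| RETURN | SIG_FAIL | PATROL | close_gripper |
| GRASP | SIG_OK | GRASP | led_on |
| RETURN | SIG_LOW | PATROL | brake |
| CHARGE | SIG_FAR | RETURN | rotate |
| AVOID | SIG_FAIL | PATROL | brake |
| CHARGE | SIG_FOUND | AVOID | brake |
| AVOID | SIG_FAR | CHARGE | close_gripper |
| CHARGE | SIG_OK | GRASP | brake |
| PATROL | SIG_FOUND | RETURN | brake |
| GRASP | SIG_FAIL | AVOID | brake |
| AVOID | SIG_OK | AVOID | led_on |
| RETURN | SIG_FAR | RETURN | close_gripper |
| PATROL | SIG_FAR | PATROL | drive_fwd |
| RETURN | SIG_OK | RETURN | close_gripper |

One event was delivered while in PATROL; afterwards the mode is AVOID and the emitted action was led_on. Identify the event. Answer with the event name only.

try SIG_OK: (PATROL, SIG_OK) → (PATROL, brake)
try SIG_FAR: (PATROL, SIG_FAR) → (PATROL, drive_fwd)
try SIG_FAIL: (PATROL, SIG_FAIL) → (CHARGE, close_gripper)
try SIG_LOW: (PATROL, SIG_LOW) → (AVOID, led_on)  ← matches
try SIG_FOUND: (PATROL, SIG_FOUND) → (RETURN, brake)

SIG_LOW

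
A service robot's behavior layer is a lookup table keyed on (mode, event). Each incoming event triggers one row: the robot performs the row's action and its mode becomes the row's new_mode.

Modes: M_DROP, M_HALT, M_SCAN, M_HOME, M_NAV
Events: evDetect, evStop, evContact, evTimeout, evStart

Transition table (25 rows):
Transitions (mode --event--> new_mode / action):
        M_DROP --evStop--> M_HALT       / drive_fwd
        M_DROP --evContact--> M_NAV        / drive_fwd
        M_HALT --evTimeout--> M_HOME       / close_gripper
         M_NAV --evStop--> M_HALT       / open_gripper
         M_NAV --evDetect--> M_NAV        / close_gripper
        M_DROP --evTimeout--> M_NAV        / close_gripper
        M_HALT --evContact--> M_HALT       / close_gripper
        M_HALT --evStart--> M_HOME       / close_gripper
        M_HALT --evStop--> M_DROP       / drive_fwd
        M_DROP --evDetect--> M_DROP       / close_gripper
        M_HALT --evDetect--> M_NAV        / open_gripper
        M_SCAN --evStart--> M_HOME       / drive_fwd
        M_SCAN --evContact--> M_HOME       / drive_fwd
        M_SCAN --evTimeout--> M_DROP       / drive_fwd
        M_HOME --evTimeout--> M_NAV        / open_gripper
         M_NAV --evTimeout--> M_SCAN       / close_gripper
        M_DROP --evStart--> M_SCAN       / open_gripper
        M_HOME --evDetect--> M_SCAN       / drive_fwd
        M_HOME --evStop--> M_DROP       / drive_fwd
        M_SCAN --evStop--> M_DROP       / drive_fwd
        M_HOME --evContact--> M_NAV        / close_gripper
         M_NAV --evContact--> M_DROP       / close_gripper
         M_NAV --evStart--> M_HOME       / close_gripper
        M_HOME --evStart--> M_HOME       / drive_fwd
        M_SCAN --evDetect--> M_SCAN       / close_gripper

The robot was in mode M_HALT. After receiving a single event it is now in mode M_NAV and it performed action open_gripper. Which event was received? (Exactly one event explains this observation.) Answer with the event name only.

evDetect

try evDetect: (M_HALT, evDetect) → (M_NAV, open_gripper)  ← matches
try evStop: (M_HALT, evStop) → (M_DROP, drive_fwd)
try evContact: (M_HALT, evContact) → (M_HALT, close_gripper)
try evTimeout: (M_HALT, evTimeout) → (M_HOME, close_gripper)
try evStart: (M_HALT, evStart) → (M_HOME, close_gripper)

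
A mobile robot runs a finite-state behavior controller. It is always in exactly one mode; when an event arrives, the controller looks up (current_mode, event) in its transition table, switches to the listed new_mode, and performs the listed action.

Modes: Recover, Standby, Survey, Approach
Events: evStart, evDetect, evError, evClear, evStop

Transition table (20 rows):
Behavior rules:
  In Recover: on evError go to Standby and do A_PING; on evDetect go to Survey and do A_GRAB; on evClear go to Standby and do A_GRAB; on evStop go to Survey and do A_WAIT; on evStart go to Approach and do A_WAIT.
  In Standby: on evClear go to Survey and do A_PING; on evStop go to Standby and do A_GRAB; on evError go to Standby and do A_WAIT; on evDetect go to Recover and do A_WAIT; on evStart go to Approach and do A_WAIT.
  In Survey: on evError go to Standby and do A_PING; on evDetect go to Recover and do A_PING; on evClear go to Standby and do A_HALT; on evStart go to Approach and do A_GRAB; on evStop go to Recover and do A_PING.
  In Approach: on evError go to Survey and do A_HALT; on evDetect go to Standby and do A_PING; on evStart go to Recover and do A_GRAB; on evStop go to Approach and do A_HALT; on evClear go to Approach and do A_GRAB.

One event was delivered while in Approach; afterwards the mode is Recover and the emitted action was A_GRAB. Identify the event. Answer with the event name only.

evStart

try evStart: (Approach, evStart) → (Recover, A_GRAB)  ← matches
try evDetect: (Approach, evDetect) → (Standby, A_PING)
try evError: (Approach, evError) → (Survey, A_HALT)
try evClear: (Approach, evClear) → (Approach, A_GRAB)
try evStop: (Approach, evStop) → (Approach, A_HALT)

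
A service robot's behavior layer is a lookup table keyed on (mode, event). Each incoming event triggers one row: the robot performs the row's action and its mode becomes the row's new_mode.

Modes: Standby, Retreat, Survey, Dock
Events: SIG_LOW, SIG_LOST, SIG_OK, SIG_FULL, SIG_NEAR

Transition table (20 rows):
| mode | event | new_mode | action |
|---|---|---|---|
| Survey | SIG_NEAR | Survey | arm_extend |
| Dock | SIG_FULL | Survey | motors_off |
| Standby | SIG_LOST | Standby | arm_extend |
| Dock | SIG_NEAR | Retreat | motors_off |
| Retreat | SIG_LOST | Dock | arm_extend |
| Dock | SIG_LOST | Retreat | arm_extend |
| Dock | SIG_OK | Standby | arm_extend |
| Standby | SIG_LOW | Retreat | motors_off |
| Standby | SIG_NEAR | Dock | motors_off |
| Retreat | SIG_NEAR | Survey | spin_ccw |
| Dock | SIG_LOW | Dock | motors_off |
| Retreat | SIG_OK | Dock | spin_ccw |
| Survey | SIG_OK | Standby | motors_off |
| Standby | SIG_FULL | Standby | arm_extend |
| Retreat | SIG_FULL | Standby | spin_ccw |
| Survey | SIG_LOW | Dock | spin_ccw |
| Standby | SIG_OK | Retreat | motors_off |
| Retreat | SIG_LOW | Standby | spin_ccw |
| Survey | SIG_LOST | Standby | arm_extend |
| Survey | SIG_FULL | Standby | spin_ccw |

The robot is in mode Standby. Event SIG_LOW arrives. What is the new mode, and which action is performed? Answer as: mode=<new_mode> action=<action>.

mode=Retreat action=motors_off

current mode = Standby; filter table to that mode:
  (Standby, SIG_LOST) → (Standby, arm_extend)
  (Standby, SIG_LOW) → (Retreat, motors_off)  ← event matches
  (Standby, SIG_NEAR) → (Dock, motors_off)
  (Standby, SIG_FULL) → (Standby, arm_extend)
  (Standby, SIG_OK) → (Retreat, motors_off)
event = SIG_LOW selects (Retreat, motors_off)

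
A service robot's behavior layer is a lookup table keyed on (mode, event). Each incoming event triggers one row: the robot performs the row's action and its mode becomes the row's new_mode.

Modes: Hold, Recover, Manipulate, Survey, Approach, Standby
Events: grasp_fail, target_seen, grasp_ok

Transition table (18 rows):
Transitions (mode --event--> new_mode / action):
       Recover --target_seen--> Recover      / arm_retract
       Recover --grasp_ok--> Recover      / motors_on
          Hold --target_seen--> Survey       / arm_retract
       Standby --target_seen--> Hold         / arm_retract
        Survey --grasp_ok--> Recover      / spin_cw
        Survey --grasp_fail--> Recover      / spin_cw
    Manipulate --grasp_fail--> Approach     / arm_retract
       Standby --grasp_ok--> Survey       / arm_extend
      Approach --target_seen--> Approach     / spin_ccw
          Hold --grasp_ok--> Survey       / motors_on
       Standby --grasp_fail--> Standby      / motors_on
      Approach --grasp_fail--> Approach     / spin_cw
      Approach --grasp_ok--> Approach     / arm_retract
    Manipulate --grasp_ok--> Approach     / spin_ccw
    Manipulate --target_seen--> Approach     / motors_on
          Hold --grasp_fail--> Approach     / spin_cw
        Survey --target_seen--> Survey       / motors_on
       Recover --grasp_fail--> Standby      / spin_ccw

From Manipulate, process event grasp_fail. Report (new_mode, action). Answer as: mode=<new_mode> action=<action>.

mode=Approach action=arm_retract

current mode = Manipulate; filter table to that mode:
  (Manipulate, grasp_fail) → (Approach, arm_retract)  ← event matches
  (Manipulate, grasp_ok) → (Approach, spin_ccw)
  (Manipulate, target_seen) → (Approach, motors_on)
event = grasp_fail selects (Approach, arm_retract)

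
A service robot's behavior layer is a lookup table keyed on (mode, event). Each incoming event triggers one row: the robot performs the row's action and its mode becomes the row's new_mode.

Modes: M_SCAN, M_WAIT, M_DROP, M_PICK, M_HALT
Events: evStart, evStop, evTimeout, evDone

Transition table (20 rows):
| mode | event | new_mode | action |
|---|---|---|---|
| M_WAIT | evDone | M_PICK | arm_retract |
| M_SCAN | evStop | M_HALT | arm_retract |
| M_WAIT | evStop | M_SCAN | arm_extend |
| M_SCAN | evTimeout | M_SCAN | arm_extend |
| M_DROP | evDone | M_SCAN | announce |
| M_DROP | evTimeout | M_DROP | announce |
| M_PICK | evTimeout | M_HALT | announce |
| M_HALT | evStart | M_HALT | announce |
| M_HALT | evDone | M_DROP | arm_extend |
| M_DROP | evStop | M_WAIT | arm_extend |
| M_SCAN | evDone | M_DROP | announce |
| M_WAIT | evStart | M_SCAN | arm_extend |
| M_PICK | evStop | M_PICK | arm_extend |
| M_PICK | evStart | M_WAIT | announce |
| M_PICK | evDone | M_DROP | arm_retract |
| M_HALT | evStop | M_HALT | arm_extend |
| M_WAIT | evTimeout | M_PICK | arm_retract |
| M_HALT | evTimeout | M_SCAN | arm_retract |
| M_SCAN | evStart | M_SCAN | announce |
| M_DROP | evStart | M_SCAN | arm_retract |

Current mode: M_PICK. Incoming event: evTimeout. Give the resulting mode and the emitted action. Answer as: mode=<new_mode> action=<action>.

mode=M_HALT action=announce

current mode = M_PICK; filter table to that mode:
  (M_PICK, evTimeout) → (M_HALT, announce)  ← event matches
  (M_PICK, evStop) → (M_PICK, arm_extend)
  (M_PICK, evStart) → (M_WAIT, announce)
  (M_PICK, evDone) → (M_DROP, arm_retract)
event = evTimeout selects (M_HALT, announce)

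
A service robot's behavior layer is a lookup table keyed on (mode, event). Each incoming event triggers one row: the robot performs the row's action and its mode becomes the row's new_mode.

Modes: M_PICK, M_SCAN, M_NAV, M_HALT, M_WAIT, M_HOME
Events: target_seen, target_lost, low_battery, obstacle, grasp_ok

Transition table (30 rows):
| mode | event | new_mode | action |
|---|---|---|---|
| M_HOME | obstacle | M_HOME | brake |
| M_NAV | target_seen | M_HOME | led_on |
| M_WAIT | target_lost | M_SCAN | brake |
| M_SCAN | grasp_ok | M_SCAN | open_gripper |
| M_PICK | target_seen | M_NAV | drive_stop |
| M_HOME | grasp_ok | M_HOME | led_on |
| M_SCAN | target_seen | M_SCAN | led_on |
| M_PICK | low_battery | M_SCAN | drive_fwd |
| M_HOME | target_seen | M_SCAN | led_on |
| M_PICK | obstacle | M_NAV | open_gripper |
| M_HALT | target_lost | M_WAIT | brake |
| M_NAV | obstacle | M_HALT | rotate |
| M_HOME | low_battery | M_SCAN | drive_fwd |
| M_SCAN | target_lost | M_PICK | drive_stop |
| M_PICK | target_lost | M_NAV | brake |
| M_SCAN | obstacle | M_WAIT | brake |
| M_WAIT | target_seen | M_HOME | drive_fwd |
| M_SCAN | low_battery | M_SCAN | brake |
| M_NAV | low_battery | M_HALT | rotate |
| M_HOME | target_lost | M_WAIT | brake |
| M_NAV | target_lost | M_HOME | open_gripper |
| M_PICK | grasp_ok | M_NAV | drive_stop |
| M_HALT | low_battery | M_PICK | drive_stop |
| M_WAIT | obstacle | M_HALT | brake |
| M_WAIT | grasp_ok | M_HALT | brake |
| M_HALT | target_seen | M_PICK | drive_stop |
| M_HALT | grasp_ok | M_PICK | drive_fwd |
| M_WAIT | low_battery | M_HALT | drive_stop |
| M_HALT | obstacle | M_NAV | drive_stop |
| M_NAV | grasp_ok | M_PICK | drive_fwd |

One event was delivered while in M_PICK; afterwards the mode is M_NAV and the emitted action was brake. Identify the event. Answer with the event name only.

target_lost

try target_seen: (M_PICK, target_seen) → (M_NAV, drive_stop)
try target_lost: (M_PICK, target_lost) → (M_NAV, brake)  ← matches
try low_battery: (M_PICK, low_battery) → (M_SCAN, drive_fwd)
try obstacle: (M_PICK, obstacle) → (M_NAV, open_gripper)
try grasp_ok: (M_PICK, grasp_ok) → (M_NAV, drive_stop)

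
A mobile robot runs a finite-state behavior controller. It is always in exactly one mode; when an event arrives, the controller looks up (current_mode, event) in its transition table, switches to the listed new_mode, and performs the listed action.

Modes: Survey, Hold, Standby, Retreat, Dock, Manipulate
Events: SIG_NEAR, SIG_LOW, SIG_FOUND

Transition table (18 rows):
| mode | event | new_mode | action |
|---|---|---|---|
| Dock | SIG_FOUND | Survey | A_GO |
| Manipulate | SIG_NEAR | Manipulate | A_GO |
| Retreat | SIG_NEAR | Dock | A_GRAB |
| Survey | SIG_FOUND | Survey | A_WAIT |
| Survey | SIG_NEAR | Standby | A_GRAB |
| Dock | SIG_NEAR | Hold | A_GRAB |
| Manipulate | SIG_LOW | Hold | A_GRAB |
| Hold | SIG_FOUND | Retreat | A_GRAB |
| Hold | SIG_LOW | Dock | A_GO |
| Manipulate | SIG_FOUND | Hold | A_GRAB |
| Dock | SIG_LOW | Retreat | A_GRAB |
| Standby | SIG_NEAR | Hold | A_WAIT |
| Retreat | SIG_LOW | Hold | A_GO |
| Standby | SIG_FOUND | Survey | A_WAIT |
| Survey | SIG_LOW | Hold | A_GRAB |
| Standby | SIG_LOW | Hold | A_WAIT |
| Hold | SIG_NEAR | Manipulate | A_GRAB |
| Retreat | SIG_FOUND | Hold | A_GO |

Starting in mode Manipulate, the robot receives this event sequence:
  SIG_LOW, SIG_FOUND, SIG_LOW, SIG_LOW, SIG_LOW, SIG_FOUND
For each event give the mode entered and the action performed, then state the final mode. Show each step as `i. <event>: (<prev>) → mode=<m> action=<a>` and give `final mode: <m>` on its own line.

final mode: Hold

1. SIG_LOW: (Manipulate) → mode=Hold action=A_GRAB
2. SIG_FOUND: (Hold) → mode=Retreat action=A_GRAB
3. SIG_LOW: (Retreat) → mode=Hold action=A_GO
4. SIG_LOW: (Hold) → mode=Dock action=A_GO
5. SIG_LOW: (Dock) → mode=Retreat action=A_GRAB
6. SIG_FOUND: (Retreat) → mode=Hold action=A_GO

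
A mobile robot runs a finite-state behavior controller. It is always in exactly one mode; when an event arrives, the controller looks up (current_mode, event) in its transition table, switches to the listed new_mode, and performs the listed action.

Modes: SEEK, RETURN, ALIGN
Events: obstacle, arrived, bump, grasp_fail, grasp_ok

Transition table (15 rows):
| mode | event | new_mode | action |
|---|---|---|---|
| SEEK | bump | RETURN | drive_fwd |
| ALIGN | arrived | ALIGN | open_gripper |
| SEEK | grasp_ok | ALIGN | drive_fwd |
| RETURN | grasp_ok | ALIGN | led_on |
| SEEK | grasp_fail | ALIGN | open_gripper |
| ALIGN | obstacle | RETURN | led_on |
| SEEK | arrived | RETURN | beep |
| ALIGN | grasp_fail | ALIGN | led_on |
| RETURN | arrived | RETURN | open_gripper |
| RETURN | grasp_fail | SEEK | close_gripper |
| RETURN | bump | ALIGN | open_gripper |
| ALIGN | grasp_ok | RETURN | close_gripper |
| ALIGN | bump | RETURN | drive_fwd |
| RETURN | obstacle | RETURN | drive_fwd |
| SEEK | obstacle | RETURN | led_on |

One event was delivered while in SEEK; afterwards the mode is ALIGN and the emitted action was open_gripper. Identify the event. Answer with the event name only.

try obstacle: (SEEK, obstacle) → (RETURN, led_on)
try arrived: (SEEK, arrived) → (RETURN, beep)
try bump: (SEEK, bump) → (RETURN, drive_fwd)
try grasp_fail: (SEEK, grasp_fail) → (ALIGN, open_gripper)  ← matches
try grasp_ok: (SEEK, grasp_ok) → (ALIGN, drive_fwd)

grasp_fail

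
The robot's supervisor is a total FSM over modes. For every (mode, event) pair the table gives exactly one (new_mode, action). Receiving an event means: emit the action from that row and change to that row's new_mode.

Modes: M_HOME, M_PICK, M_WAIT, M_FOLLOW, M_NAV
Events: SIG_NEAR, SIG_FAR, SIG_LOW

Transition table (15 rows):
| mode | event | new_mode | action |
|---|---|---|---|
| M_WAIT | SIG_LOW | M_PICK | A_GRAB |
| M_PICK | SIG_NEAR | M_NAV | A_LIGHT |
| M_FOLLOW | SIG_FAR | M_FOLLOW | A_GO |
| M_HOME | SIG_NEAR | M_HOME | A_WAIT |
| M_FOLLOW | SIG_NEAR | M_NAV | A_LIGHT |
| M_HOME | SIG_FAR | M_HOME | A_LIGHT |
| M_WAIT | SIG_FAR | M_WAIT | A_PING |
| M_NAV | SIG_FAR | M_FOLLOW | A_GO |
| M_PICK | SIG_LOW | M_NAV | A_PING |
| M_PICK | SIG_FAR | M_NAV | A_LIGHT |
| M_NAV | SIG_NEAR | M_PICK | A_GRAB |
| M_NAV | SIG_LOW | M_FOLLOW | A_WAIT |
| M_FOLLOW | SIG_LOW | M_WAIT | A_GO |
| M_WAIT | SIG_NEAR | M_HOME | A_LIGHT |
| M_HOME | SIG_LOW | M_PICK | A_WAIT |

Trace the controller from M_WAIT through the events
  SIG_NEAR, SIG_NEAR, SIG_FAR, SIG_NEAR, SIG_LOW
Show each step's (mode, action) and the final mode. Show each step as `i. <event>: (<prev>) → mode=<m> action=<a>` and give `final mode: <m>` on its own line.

1. SIG_NEAR: (M_WAIT) → mode=M_HOME action=A_LIGHT
2. SIG_NEAR: (M_HOME) → mode=M_HOME action=A_WAIT
3. SIG_FAR: (M_HOME) → mode=M_HOME action=A_LIGHT
4. SIG_NEAR: (M_HOME) → mode=M_HOME action=A_WAIT
5. SIG_LOW: (M_HOME) → mode=M_PICK action=A_WAIT

final mode: M_PICK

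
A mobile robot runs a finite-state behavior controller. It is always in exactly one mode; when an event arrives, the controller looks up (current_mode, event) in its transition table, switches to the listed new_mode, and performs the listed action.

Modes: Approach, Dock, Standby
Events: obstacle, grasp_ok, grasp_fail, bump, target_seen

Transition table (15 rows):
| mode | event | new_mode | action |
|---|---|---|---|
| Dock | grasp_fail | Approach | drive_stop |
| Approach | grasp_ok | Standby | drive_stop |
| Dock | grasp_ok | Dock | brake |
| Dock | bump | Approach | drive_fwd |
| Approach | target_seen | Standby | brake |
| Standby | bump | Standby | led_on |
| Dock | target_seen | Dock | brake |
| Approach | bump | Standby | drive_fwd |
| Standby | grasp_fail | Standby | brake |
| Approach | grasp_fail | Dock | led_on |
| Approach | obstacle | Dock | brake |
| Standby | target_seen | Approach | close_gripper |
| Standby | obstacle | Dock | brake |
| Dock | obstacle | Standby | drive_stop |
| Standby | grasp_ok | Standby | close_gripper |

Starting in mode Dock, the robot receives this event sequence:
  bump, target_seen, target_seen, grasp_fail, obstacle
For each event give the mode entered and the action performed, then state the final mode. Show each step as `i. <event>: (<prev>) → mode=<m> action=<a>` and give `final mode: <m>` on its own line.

final mode: Standby

1. bump: (Dock) → mode=Approach action=drive_fwd
2. target_seen: (Approach) → mode=Standby action=brake
3. target_seen: (Standby) → mode=Approach action=close_gripper
4. grasp_fail: (Approach) → mode=Dock action=led_on
5. obstacle: (Dock) → mode=Standby action=drive_stop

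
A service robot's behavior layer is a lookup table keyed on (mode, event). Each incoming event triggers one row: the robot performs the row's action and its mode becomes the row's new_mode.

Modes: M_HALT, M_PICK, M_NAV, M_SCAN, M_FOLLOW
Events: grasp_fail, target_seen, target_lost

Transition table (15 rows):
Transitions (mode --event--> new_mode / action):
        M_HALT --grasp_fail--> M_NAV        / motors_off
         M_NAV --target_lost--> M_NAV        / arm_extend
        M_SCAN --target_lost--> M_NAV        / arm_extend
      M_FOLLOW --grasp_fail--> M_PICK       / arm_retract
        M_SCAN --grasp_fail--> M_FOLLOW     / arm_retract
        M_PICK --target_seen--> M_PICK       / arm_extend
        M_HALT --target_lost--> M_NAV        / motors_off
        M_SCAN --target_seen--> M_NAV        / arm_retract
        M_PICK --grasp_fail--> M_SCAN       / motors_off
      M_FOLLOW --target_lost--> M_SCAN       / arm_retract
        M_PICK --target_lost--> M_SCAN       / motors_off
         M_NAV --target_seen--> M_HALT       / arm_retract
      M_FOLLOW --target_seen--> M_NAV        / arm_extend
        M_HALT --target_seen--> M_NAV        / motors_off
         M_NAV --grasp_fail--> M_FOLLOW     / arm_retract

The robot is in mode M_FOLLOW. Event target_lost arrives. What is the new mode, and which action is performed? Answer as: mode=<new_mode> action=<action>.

mode=M_SCAN action=arm_retract

current mode = M_FOLLOW; filter table to that mode:
  (M_FOLLOW, grasp_fail) → (M_PICK, arm_retract)
  (M_FOLLOW, target_lost) → (M_SCAN, arm_retract)  ← event matches
  (M_FOLLOW, target_seen) → (M_NAV, arm_extend)
event = target_lost selects (M_SCAN, arm_retract)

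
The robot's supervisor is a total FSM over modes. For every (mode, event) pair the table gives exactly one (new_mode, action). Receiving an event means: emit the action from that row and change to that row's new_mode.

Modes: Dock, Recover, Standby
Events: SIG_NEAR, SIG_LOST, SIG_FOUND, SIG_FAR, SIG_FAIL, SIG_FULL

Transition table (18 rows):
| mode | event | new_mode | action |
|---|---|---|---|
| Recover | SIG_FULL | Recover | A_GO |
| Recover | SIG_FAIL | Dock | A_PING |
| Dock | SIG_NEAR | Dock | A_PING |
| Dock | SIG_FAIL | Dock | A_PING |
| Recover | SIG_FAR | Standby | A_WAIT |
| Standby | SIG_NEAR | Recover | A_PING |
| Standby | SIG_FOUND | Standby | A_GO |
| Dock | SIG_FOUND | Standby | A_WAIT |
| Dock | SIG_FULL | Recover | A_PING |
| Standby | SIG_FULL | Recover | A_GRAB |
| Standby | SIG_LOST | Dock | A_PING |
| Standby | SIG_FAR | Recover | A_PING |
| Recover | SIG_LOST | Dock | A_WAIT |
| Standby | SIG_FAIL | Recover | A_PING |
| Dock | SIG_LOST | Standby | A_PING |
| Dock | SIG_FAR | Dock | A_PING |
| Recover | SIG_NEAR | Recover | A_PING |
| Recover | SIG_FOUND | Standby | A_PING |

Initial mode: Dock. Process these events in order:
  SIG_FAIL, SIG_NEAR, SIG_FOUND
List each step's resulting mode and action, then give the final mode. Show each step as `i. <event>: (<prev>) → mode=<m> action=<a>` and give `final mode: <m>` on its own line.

1. SIG_FAIL: (Dock) → mode=Dock action=A_PING
2. SIG_NEAR: (Dock) → mode=Dock action=A_PING
3. SIG_FOUND: (Dock) → mode=Standby action=A_WAIT

final mode: Standby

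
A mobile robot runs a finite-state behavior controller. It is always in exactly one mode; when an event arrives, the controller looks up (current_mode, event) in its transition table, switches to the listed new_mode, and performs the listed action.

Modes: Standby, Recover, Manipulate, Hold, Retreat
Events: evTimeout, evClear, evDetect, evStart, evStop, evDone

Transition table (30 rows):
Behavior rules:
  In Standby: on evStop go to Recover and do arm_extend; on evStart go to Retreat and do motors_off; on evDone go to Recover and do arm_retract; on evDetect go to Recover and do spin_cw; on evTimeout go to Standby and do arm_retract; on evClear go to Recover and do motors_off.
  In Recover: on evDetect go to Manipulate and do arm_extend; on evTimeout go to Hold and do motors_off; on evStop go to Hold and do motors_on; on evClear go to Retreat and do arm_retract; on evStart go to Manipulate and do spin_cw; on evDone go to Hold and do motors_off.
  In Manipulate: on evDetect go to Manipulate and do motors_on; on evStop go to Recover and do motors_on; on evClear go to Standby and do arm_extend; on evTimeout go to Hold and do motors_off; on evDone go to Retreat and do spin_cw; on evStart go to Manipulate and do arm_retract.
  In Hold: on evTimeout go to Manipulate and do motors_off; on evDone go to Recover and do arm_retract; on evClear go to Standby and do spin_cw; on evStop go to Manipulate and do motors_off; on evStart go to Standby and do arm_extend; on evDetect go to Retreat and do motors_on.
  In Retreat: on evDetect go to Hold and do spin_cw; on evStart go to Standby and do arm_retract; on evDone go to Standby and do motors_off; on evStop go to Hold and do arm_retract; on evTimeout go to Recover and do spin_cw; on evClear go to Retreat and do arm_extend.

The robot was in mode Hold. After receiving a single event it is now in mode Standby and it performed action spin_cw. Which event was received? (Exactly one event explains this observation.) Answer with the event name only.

evClear

try evTimeout: (Hold, evTimeout) → (Manipulate, motors_off)
try evClear: (Hold, evClear) → (Standby, spin_cw)  ← matches
try evDetect: (Hold, evDetect) → (Retreat, motors_on)
try evStart: (Hold, evStart) → (Standby, arm_extend)
try evStop: (Hold, evStop) → (Manipulate, motors_off)
try evDone: (Hold, evDone) → (Recover, arm_retract)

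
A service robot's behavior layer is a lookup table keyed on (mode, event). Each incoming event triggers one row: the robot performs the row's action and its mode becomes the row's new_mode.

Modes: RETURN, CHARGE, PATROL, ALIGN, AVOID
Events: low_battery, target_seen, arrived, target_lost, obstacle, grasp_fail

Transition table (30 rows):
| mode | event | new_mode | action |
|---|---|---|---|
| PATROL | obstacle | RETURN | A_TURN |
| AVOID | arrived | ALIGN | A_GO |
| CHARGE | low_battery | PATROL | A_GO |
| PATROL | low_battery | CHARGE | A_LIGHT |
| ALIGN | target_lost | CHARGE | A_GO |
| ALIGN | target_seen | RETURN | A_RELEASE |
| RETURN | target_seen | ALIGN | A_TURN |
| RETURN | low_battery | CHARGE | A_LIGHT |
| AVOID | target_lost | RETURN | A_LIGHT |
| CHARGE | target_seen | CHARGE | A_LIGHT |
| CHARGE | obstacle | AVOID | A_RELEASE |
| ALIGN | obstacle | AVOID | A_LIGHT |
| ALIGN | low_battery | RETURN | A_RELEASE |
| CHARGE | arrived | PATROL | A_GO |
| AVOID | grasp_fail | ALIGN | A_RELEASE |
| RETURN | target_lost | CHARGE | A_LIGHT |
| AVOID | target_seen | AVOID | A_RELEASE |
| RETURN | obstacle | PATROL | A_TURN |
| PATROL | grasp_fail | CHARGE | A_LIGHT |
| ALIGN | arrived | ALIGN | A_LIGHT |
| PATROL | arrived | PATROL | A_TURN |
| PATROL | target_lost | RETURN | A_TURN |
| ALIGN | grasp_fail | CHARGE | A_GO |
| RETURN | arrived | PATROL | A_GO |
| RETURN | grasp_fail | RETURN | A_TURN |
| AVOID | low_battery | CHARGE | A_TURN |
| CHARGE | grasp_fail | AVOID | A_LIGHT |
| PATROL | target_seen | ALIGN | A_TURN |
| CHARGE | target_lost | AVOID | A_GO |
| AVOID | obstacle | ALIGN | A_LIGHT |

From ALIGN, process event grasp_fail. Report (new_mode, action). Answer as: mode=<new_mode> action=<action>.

current mode = ALIGN; filter table to that mode:
  (ALIGN, target_lost) → (CHARGE, A_GO)
  (ALIGN, target_seen) → (RETURN, A_RELEASE)
  (ALIGN, obstacle) → (AVOID, A_LIGHT)
  (ALIGN, low_battery) → (RETURN, A_RELEASE)
  (ALIGN, arrived) → (ALIGN, A_LIGHT)
  (ALIGN, grasp_fail) → (CHARGE, A_GO)  ← event matches
event = grasp_fail selects (CHARGE, A_GO)

mode=CHARGE action=A_GO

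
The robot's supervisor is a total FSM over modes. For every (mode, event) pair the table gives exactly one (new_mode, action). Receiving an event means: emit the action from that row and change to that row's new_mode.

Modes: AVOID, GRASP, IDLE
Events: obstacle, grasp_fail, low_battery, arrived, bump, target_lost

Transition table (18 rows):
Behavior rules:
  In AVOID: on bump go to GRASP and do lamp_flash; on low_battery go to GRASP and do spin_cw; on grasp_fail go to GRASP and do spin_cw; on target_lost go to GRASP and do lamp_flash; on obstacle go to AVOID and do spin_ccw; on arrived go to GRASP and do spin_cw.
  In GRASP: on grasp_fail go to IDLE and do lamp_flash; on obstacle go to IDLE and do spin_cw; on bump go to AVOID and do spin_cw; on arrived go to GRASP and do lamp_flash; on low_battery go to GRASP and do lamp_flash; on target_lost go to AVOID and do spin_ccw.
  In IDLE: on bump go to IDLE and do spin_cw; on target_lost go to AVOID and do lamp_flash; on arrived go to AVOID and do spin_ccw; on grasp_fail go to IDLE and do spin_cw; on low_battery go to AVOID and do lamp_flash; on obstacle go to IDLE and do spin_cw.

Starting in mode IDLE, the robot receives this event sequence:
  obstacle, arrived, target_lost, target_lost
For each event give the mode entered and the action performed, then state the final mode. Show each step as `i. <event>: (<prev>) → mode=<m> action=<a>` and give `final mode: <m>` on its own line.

final mode: AVOID

1. obstacle: (IDLE) → mode=IDLE action=spin_cw
2. arrived: (IDLE) → mode=AVOID action=spin_ccw
3. target_lost: (AVOID) → mode=GRASP action=lamp_flash
4. target_lost: (GRASP) → mode=AVOID action=spin_ccw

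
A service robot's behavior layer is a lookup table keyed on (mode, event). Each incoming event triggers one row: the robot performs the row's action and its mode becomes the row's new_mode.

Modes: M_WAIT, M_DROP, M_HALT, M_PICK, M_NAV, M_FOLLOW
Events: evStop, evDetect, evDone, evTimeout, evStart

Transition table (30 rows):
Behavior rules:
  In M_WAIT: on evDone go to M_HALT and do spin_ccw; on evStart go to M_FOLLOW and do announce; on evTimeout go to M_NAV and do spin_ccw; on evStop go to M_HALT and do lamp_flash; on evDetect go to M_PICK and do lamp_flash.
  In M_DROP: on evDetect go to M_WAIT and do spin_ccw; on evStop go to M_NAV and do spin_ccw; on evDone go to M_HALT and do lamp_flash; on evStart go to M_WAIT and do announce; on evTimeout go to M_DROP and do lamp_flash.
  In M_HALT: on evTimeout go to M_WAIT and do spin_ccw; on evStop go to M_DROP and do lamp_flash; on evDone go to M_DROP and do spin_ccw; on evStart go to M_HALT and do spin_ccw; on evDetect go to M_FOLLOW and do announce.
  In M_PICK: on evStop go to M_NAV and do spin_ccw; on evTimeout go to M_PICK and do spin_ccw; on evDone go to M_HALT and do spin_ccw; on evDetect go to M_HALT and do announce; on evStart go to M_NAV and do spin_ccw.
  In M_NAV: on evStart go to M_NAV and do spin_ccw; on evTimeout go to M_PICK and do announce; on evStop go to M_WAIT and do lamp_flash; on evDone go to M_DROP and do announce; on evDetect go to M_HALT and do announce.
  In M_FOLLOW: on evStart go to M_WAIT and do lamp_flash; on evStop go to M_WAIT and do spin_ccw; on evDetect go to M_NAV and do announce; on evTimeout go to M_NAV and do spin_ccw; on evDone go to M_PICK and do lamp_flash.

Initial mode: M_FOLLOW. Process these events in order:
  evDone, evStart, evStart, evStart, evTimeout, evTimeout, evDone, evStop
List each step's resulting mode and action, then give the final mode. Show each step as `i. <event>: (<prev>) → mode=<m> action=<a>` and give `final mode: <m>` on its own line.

1. evDone: (M_FOLLOW) → mode=M_PICK action=lamp_flash
2. evStart: (M_PICK) → mode=M_NAV action=spin_ccw
3. evStart: (M_NAV) → mode=M_NAV action=spin_ccw
4. evStart: (M_NAV) → mode=M_NAV action=spin_ccw
5. evTimeout: (M_NAV) → mode=M_PICK action=announce
6. evTimeout: (M_PICK) → mode=M_PICK action=spin_ccw
7. evDone: (M_PICK) → mode=M_HALT action=spin_ccw
8. evStop: (M_HALT) → mode=M_DROP action=lamp_flash

final mode: M_DROP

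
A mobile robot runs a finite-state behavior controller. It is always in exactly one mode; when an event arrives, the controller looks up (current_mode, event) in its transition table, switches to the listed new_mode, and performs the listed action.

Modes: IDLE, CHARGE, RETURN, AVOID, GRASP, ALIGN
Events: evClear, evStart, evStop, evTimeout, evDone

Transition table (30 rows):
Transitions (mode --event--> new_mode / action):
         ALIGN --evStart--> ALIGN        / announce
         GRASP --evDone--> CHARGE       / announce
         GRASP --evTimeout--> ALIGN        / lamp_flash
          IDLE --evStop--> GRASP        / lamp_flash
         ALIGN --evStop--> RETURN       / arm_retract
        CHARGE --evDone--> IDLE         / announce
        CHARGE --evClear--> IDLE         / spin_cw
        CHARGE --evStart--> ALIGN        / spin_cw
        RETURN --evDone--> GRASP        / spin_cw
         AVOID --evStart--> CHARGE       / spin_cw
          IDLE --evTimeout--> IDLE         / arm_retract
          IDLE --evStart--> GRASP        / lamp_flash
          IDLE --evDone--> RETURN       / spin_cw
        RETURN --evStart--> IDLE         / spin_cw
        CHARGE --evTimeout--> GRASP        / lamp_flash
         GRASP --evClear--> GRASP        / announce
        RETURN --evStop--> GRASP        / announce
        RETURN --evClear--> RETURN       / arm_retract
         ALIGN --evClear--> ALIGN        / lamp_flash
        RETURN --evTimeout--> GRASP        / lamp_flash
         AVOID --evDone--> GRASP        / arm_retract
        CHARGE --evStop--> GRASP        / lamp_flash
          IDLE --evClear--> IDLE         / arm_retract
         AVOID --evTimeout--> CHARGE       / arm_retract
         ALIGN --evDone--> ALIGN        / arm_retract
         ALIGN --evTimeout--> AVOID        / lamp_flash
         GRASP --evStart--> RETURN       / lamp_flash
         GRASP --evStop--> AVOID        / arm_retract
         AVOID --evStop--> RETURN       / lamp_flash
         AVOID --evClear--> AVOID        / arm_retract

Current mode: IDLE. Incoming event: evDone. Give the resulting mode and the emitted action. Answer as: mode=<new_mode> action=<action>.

current mode = IDLE; filter table to that mode:
  (IDLE, evStop) → (GRASP, lamp_flash)
  (IDLE, evTimeout) → (IDLE, arm_retract)
  (IDLE, evStart) → (GRASP, lamp_flash)
  (IDLE, evDone) → (RETURN, spin_cw)  ← event matches
  (IDLE, evClear) → (IDLE, arm_retract)
event = evDone selects (RETURN, spin_cw)

mode=RETURN action=spin_cw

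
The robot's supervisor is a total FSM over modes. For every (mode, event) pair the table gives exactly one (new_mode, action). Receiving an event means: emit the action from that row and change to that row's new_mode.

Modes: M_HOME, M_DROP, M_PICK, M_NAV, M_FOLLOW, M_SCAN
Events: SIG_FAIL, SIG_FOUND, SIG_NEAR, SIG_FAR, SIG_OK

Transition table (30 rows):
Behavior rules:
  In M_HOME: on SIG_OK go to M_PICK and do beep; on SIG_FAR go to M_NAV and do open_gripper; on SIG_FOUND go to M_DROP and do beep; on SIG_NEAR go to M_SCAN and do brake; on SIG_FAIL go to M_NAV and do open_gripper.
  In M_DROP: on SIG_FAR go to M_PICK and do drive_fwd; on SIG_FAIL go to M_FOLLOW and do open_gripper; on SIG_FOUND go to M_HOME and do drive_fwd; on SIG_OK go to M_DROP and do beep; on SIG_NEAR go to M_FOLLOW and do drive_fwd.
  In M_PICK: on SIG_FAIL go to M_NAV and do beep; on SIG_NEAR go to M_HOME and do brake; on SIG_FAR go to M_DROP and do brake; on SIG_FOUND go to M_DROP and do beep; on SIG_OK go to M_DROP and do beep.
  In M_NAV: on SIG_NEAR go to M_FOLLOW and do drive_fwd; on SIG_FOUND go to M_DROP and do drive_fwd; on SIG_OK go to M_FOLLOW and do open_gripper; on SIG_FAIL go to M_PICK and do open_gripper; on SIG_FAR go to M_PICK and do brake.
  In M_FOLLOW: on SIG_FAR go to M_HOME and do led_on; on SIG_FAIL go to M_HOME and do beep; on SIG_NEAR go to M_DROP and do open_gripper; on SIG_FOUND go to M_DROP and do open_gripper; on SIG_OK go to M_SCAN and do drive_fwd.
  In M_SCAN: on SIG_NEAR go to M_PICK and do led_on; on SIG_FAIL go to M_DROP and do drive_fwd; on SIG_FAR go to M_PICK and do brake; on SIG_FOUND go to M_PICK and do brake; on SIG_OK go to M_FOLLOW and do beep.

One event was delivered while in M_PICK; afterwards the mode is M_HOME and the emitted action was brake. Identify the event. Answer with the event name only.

SIG_NEAR

try SIG_FAIL: (M_PICK, SIG_FAIL) → (M_NAV, beep)
try SIG_FOUND: (M_PICK, SIG_FOUND) → (M_DROP, beep)
try SIG_NEAR: (M_PICK, SIG_NEAR) → (M_HOME, brake)  ← matches
try SIG_FAR: (M_PICK, SIG_FAR) → (M_DROP, brake)
try SIG_OK: (M_PICK, SIG_OK) → (M_DROP, beep)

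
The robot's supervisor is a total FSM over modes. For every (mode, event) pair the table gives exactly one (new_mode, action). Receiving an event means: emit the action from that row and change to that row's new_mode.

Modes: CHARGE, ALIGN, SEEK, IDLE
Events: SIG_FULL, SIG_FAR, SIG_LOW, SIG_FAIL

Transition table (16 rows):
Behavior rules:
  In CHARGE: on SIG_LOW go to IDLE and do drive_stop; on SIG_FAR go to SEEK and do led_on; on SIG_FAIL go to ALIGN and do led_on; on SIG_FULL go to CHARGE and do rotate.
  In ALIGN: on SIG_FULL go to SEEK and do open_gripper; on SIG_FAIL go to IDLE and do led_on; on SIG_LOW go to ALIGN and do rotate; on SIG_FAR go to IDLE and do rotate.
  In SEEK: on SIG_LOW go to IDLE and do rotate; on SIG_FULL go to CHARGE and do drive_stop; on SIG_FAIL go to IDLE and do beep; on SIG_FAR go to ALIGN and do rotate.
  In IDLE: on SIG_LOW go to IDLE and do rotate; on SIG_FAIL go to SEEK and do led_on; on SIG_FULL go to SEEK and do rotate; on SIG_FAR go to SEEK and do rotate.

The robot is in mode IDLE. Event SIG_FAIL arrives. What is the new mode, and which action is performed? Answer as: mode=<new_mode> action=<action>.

mode=SEEK action=led_on

current mode = IDLE; filter table to that mode:
  (IDLE, SIG_LOW) → (IDLE, rotate)
  (IDLE, SIG_FAIL) → (SEEK, led_on)  ← event matches
  (IDLE, SIG_FULL) → (SEEK, rotate)
  (IDLE, SIG_FAR) → (SEEK, rotate)
event = SIG_FAIL selects (SEEK, led_on)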